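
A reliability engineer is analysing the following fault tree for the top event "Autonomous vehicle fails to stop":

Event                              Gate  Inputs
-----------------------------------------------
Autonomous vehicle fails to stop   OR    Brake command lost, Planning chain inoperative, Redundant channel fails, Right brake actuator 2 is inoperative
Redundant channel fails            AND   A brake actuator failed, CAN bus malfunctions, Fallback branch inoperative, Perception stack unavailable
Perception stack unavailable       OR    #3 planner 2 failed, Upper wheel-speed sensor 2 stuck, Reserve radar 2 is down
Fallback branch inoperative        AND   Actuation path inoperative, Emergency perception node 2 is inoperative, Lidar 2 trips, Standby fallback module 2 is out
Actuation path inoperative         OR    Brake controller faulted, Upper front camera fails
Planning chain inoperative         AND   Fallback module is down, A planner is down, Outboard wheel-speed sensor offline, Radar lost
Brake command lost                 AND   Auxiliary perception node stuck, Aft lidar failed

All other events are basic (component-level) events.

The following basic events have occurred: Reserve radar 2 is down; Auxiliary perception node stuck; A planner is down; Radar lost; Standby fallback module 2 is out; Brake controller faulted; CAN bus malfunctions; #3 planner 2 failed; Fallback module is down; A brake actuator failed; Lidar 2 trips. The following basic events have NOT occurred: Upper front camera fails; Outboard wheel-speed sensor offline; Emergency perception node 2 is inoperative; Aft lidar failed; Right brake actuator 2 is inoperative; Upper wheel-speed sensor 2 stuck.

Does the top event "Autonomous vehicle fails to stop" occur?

No

Brake command lost [AND]: Auxiliary perception node stuck=occurs, Aft lidar failed=not → not all inputs occur → does not occur.
Planning chain inoperative [AND]: Fallback module is down=occurs, A planner is down=occurs, Outboard wheel-speed sensor offline=not, Radar lost=occurs → not all inputs occur → does not occur.
Actuation path inoperative [OR]: Brake controller faulted=occurs, Upper front camera fails=not → at least one input occurs → occurs.
Fallback branch inoperative [AND]: Actuation path inoperative=occurs, Emergency perception node 2 is inoperative=not, Lidar 2 trips=occurs, Standby fallback module 2 is out=occurs → not all inputs occur → does not occur.
Perception stack unavailable [OR]: #3 planner 2 failed=occurs, Upper wheel-speed sensor 2 stuck=not, Reserve radar 2 is down=occurs → at least one input occurs → occurs.
Redundant channel fails [AND]: A brake actuator failed=occurs, CAN bus malfunctions=occurs, Fallback branch inoperative=not, Perception stack unavailable=occurs → not all inputs occur → does not occur.
Autonomous vehicle fails to stop [OR]: Brake command lost=not, Planning chain inoperative=not, Redundant channel fails=not, Right brake actuator 2 is inoperative=not → no input occurs → does not occur.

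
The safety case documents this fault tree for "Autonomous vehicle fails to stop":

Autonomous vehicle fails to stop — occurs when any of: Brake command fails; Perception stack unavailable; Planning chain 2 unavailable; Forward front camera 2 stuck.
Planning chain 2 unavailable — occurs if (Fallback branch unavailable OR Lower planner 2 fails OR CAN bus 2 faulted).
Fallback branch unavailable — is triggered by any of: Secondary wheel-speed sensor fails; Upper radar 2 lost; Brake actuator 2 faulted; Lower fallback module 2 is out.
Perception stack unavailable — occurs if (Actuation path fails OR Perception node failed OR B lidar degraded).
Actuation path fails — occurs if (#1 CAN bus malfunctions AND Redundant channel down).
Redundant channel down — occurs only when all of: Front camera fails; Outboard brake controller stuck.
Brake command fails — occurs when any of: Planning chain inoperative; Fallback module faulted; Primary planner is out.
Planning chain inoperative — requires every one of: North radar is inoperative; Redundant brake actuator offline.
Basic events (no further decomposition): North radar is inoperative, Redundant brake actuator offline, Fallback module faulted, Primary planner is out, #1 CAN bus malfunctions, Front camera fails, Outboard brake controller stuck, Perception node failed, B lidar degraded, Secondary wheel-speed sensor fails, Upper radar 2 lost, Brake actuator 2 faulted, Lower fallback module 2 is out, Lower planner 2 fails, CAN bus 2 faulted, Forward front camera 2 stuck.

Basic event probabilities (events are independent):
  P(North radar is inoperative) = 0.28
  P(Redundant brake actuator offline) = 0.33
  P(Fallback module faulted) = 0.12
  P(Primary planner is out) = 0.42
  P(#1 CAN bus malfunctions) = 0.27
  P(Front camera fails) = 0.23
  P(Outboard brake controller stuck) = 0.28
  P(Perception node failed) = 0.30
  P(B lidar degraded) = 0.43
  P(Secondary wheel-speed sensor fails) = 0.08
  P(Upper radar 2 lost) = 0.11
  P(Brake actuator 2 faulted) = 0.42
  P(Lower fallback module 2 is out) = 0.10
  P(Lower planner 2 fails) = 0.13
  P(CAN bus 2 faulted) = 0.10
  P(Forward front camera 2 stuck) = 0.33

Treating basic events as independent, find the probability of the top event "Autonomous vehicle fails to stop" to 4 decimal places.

0.9593

P(Planning chain inoperative) [AND] = 0.28 × 0.33 = 0.092400
P(Brake command fails) [OR] = 1 − (1−0.092400) × (1−0.12) × (1−0.42) = 0.536761
P(Redundant channel down) [AND] = 0.23 × 0.28 = 0.064400
P(Actuation path fails) [AND] = 0.27 × 0.064400 = 0.017388
P(Perception stack unavailable) [OR] = 1 − (1−0.017388) × (1−0.30) × (1−0.43) = 0.607938
P(Fallback branch unavailable) [OR] = 1 − (1−0.08) × (1−0.11) × (1−0.42) × (1−0.10) = 0.572586
P(Planning chain 2 unavailable) [OR] = 1 − (1−0.572586) × (1−0.13) × (1−0.10) = 0.665335
P(Autonomous vehicle fails to stop) [OR] = 1 − (1−0.536761) × (1−0.607938) × (1−0.665335) × (1−0.33) = 0.959277
Rounded to 4 decimal places: P(Autonomous vehicle fails to stop) ≈ 0.9593.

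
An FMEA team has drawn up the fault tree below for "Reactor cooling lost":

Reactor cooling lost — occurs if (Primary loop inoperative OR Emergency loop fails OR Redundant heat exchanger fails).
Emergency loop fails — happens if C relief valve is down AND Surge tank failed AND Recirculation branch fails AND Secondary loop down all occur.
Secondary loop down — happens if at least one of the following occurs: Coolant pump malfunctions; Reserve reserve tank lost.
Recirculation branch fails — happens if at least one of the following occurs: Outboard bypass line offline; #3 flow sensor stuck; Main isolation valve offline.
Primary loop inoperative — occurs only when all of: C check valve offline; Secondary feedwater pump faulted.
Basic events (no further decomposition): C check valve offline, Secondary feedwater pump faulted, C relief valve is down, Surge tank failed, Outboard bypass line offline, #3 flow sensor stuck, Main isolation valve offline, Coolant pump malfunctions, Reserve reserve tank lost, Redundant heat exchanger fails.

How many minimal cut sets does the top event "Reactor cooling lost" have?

Primary loop inoperative [AND]: one cut set from each child combined → 1 × 1 = 1 cut set(s).
Recirculation branch fails [OR]: union of children's cut sets → 3 cut set(s).
Secondary loop down [OR]: union of children's cut sets → 2 cut set(s).
Emergency loop fails [AND]: one cut set from each child combined → 1 × 1 × 3 × 2 = 6 cut set(s).
Reactor cooling lost [OR]: union of children's cut sets → 8 cut set(s).
Minimal cut sets: {C check valve offline, Secondary feedwater pump faulted}; {C relief valve is down, Coolant pump malfunctions, Outboard bypass line offline, Surge tank failed}; {C relief valve is down, Outboard bypass line offline, Reserve reserve tank lost, Surge tank failed}; {#3 flow sensor stuck, C relief valve is down, Coolant pump malfunctions, Surge tank failed}; {#3 flow sensor stuck, C relief valve is down, Reserve reserve tank lost, Surge tank failed}; {C relief valve is down, Coolant pump malfunctions, Main isolation valve offline, Surge tank failed}; {C relief valve is down, Main isolation valve offline, Reserve reserve tank lost, Surge tank failed}; {Redundant heat exchanger fails}.

8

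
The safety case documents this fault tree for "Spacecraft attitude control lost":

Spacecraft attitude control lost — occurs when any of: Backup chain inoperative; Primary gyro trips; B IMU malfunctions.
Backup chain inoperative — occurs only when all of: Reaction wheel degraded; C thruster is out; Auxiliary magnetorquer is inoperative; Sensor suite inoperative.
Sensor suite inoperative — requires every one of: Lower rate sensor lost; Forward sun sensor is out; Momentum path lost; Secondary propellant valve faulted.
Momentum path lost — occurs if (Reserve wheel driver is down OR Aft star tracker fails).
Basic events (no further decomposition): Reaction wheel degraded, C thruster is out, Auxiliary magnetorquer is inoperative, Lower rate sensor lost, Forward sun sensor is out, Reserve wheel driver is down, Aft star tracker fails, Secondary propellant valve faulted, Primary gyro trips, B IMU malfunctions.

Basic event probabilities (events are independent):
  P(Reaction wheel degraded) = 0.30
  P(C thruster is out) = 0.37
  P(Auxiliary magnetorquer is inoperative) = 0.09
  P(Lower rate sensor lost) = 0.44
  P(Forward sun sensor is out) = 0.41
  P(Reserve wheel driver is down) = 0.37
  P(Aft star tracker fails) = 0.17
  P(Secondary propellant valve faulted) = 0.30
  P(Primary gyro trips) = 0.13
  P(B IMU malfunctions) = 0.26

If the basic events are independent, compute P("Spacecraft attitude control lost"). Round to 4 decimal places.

P(Momentum path lost) [OR] = 1 − (1−0.37) × (1−0.17) = 0.477100
P(Sensor suite inoperative) [AND] = 0.44 × 0.41 × 0.477100 × 0.30 = 0.025821
P(Backup chain inoperative) [AND] = 0.30 × 0.37 × 0.09 × 0.025821 = 0.000258
P(Spacecraft attitude control lost) [OR] = 1 − (1−0.000258) × (1−0.13) × (1−0.26) = 0.356366
Rounded to 4 decimal places: P(Spacecraft attitude control lost) ≈ 0.3564.

0.3564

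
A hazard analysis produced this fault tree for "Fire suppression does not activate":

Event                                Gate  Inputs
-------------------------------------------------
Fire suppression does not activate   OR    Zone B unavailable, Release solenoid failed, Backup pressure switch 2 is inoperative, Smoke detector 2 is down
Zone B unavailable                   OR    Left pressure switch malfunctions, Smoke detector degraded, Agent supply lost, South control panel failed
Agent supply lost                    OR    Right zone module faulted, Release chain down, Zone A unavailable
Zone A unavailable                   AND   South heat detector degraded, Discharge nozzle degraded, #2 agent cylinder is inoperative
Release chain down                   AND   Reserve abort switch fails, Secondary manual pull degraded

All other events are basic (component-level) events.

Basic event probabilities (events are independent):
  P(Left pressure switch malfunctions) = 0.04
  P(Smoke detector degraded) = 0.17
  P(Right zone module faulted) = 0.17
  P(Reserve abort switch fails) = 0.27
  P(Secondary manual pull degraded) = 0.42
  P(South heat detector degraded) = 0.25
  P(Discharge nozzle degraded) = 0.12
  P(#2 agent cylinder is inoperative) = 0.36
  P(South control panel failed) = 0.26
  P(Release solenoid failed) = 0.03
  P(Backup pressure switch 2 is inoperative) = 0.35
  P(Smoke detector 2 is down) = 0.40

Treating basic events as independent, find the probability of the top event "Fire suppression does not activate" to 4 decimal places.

P(Release chain down) [AND] = 0.27 × 0.42 = 0.113400
P(Zone A unavailable) [AND] = 0.25 × 0.12 × 0.36 = 0.010800
P(Agent supply lost) [OR] = 1 − (1−0.17) × (1−0.113400) × (1−0.010800) = 0.272069
P(Zone B unavailable) [OR] = 1 − (1−0.04) × (1−0.17) × (1−0.272069) × (1−0.26) = 0.570789
P(Fire suppression does not activate) [OR] = 1 − (1−0.570789) × (1−0.03) × (1−0.35) × (1−0.40) = 0.837629
Rounded to 4 decimal places: P(Fire suppression does not activate) ≈ 0.8376.

0.8376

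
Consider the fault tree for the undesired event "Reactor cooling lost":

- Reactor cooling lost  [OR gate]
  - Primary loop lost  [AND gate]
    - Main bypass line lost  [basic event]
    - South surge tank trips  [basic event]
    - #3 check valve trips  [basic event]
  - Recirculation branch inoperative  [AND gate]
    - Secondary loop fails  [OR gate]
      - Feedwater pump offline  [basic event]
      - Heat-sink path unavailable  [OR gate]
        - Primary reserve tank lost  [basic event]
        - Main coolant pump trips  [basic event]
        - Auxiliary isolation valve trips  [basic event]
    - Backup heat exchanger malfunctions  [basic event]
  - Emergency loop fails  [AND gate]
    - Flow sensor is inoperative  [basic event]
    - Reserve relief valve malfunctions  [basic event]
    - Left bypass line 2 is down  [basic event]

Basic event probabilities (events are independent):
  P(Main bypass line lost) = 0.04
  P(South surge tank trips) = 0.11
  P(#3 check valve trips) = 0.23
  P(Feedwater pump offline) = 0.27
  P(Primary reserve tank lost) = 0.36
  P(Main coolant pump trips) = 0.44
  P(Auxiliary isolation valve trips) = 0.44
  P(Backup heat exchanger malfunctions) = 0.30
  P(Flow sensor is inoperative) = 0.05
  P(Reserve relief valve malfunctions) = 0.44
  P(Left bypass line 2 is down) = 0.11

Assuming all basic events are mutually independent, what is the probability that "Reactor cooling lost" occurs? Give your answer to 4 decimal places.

P(Primary loop lost) [AND] = 0.04 × 0.11 × 0.23 = 0.001012
P(Heat-sink path unavailable) [OR] = 1 − (1−0.36) × (1−0.44) × (1−0.44) = 0.799296
P(Secondary loop fails) [OR] = 1 − (1−0.27) × (1−0.799296) = 0.853486
P(Recirculation branch inoperative) [AND] = 0.853486 × 0.30 = 0.256046
P(Emergency loop fails) [AND] = 0.05 × 0.44 × 0.11 = 0.002420
P(Reactor cooling lost) [OR] = 1 − (1−0.001012) × (1−0.256046) × (1−0.002420) = 0.258597
Rounded to 4 decimal places: P(Reactor cooling lost) ≈ 0.2586.

0.2586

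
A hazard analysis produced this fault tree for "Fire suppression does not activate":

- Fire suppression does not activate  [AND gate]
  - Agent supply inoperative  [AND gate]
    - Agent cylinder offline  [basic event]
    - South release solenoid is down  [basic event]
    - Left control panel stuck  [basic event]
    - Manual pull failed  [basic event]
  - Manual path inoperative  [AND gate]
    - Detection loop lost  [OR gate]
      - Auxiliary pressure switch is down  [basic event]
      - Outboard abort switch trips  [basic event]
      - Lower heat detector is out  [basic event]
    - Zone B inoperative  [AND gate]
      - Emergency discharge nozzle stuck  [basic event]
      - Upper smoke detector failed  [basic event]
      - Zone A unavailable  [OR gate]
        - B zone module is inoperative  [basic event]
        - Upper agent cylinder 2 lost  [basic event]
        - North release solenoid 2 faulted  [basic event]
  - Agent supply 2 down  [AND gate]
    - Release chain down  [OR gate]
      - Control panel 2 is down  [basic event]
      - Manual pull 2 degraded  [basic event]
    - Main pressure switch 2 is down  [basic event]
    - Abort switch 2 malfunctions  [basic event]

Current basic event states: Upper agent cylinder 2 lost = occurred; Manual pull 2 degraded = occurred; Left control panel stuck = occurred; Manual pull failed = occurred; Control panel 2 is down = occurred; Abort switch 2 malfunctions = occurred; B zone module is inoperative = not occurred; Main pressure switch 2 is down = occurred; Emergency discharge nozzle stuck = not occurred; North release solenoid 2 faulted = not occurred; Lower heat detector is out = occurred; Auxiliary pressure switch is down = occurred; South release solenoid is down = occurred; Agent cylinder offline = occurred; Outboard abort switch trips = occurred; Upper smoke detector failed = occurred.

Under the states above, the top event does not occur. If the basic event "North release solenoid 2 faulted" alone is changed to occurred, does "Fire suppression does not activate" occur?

No

Counterfactual: set "North release solenoid 2 faulted" to occurred.
Agent supply inoperative [AND]: Agent cylinder offline=occurs, South release solenoid is down=occurs, Left control panel stuck=occurs, Manual pull failed=occurs → all inputs occur → occurs.
Detection loop lost [OR]: Auxiliary pressure switch is down=occurs, Outboard abort switch trips=occurs, Lower heat detector is out=occurs → at least one input occurs → occurs.
Zone A unavailable [OR]: B zone module is inoperative=not, Upper agent cylinder 2 lost=occurs, North release solenoid 2 faulted=occurs → at least one input occurs → occurs.
Zone B inoperative [AND]: Emergency discharge nozzle stuck=not, Upper smoke detector failed=occurs, Zone A unavailable=occurs → not all inputs occur → does not occur.
Manual path inoperative [AND]: Detection loop lost=occurs, Zone B inoperative=not → not all inputs occur → does not occur.
Release chain down [OR]: Control panel 2 is down=occurs, Manual pull 2 degraded=occurs → at least one input occurs → occurs.
Agent supply 2 down [AND]: Release chain down=occurs, Main pressure switch 2 is down=occurs, Abort switch 2 malfunctions=occurs → all inputs occur → occurs.
Fire suppression does not activate [AND]: Agent supply inoperative=occurs, Manual path inoperative=not, Agent supply 2 down=occurs → not all inputs occur → does not occur.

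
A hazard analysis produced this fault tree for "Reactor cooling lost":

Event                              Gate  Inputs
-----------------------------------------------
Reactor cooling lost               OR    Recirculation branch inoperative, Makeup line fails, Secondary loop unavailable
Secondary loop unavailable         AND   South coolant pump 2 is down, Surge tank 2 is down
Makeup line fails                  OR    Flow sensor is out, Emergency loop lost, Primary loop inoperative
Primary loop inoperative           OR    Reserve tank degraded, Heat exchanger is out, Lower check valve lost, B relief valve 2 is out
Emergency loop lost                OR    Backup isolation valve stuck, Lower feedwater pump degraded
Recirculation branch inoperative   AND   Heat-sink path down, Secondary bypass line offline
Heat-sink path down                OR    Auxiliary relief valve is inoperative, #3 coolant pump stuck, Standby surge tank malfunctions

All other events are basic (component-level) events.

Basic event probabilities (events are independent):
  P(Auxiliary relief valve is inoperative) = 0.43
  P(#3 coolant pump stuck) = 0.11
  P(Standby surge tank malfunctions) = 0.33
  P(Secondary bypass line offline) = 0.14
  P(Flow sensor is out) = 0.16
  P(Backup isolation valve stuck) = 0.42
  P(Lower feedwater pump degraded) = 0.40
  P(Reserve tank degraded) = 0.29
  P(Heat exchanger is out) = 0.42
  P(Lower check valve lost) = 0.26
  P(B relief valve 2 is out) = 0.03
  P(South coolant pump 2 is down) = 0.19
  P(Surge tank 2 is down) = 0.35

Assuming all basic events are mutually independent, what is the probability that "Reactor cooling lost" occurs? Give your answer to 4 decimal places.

P(Heat-sink path down) [OR] = 1 − (1−0.43) × (1−0.11) × (1−0.33) = 0.660109
P(Recirculation branch inoperative) [AND] = 0.660109 × 0.14 = 0.092415
P(Emergency loop lost) [OR] = 1 − (1−0.42) × (1−0.40) = 0.652000
P(Primary loop inoperative) [OR] = 1 − (1−0.29) × (1−0.42) × (1−0.26) × (1−0.03) = 0.704410
P(Makeup line fails) [OR] = 1 − (1−0.16) × (1−0.652000) × (1−0.704410) = 0.913593
P(Secondary loop unavailable) [AND] = 0.19 × 0.35 = 0.066500
P(Reactor cooling lost) [OR] = 1 − (1−0.092415) × (1−0.913593) × (1−0.066500) = 0.926793
Rounded to 4 decimal places: P(Reactor cooling lost) ≈ 0.9268.

0.9268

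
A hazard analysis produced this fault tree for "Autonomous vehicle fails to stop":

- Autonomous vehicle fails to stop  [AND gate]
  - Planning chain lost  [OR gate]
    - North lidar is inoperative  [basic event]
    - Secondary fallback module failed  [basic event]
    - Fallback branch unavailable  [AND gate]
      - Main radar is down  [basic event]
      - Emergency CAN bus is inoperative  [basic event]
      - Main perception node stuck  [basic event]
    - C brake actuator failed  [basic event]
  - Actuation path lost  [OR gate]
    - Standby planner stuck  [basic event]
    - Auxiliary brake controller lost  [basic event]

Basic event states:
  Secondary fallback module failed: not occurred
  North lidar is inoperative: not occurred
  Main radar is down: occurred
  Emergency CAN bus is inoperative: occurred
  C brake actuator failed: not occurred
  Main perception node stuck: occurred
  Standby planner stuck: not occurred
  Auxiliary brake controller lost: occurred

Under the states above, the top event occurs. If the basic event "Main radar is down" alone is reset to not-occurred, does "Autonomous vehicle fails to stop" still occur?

No

Counterfactual: set "Main radar is down" to not occurred.
Fallback branch unavailable [AND]: Main radar is down=not, Emergency CAN bus is inoperative=occurs, Main perception node stuck=occurs → not all inputs occur → does not occur.
Planning chain lost [OR]: North lidar is inoperative=not, Secondary fallback module failed=not, Fallback branch unavailable=not, C brake actuator failed=not → no input occurs → does not occur.
Actuation path lost [OR]: Standby planner stuck=not, Auxiliary brake controller lost=occurs → at least one input occurs → occurs.
Autonomous vehicle fails to stop [AND]: Planning chain lost=not, Actuation path lost=occurs → not all inputs occur → does not occur.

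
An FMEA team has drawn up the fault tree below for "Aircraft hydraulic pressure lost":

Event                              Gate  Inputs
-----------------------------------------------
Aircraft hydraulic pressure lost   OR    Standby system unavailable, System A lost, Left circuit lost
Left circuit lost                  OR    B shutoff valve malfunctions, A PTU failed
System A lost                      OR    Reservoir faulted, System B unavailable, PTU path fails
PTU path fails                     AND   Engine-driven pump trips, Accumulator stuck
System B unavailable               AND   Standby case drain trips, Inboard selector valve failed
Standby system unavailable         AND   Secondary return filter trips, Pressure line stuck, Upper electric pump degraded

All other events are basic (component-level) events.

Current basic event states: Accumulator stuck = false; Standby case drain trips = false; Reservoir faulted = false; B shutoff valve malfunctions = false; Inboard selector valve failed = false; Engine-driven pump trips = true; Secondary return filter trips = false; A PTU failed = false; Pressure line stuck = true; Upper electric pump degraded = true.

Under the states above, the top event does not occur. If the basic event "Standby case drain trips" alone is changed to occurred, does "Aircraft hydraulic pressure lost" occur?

Counterfactual: set "Standby case drain trips" to occurred.
Standby system unavailable [AND]: Secondary return filter trips=not, Pressure line stuck=occurs, Upper electric pump degraded=occurs → not all inputs occur → does not occur.
System B unavailable [AND]: Standby case drain trips=occurs, Inboard selector valve failed=not → not all inputs occur → does not occur.
PTU path fails [AND]: Engine-driven pump trips=occurs, Accumulator stuck=not → not all inputs occur → does not occur.
System A lost [OR]: Reservoir faulted=not, System B unavailable=not, PTU path fails=not → no input occurs → does not occur.
Left circuit lost [OR]: B shutoff valve malfunctions=not, A PTU failed=not → no input occurs → does not occur.
Aircraft hydraulic pressure lost [OR]: Standby system unavailable=not, System A lost=not, Left circuit lost=not → no input occurs → does not occur.

No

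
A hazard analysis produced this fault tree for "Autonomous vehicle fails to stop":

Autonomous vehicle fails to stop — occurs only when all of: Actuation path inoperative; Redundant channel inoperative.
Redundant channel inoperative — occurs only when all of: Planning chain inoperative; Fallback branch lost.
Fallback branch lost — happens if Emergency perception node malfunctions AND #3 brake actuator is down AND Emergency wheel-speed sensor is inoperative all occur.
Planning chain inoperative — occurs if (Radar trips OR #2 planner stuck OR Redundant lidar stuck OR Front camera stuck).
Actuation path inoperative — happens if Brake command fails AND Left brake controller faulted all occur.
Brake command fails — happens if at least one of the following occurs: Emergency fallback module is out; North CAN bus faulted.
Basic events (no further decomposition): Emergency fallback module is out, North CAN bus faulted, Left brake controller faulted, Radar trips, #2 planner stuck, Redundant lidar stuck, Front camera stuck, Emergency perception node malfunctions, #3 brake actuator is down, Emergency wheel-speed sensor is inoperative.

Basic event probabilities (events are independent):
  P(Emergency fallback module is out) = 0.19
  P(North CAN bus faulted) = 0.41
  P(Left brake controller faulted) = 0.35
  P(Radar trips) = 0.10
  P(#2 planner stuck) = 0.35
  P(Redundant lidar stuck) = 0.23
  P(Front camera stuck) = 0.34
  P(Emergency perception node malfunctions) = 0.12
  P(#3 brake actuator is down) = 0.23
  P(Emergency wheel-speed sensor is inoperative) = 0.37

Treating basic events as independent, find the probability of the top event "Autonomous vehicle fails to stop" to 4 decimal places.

P(Brake command fails) [OR] = 1 − (1−0.19) × (1−0.41) = 0.522100
P(Actuation path inoperative) [AND] = 0.522100 × 0.35 = 0.182735
P(Planning chain inoperative) [OR] = 1 − (1−0.10) × (1−0.35) × (1−0.23) × (1−0.34) = 0.702703
P(Fallback branch lost) [AND] = 0.12 × 0.23 × 0.37 = 0.010212
P(Redundant channel inoperative) [AND] = 0.702703 × 0.010212 = 0.007176
P(Autonomous vehicle fails to stop) [AND] = 0.182735 × 0.007176 = 0.001311
Rounded to 4 decimal places: P(Autonomous vehicle fails to stop) ≈ 0.0013.

0.0013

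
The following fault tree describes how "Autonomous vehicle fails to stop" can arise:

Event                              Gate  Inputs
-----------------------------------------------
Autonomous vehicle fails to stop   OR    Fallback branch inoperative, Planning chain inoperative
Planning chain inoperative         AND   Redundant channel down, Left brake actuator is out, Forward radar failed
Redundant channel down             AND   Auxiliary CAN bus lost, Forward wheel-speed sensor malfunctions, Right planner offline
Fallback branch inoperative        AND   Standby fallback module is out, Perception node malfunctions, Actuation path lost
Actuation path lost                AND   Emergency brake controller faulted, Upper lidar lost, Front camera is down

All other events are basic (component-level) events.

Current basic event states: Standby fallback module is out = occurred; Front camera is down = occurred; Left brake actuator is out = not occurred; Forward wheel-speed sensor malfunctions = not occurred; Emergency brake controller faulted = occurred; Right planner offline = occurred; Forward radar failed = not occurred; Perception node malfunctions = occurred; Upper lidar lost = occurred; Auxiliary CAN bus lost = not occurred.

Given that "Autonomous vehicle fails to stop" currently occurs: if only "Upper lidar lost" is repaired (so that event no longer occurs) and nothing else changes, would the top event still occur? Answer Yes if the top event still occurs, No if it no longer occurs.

Counterfactual: set "Upper lidar lost" to not occurred.
Actuation path lost [AND]: Emergency brake controller faulted=occurs, Upper lidar lost=not, Front camera is down=occurs → not all inputs occur → does not occur.
Fallback branch inoperative [AND]: Standby fallback module is out=occurs, Perception node malfunctions=occurs, Actuation path lost=not → not all inputs occur → does not occur.
Redundant channel down [AND]: Auxiliary CAN bus lost=not, Forward wheel-speed sensor malfunctions=not, Right planner offline=occurs → not all inputs occur → does not occur.
Planning chain inoperative [AND]: Redundant channel down=not, Left brake actuator is out=not, Forward radar failed=not → not all inputs occur → does not occur.
Autonomous vehicle fails to stop [OR]: Fallback branch inoperative=not, Planning chain inoperative=not → no input occurs → does not occur.

No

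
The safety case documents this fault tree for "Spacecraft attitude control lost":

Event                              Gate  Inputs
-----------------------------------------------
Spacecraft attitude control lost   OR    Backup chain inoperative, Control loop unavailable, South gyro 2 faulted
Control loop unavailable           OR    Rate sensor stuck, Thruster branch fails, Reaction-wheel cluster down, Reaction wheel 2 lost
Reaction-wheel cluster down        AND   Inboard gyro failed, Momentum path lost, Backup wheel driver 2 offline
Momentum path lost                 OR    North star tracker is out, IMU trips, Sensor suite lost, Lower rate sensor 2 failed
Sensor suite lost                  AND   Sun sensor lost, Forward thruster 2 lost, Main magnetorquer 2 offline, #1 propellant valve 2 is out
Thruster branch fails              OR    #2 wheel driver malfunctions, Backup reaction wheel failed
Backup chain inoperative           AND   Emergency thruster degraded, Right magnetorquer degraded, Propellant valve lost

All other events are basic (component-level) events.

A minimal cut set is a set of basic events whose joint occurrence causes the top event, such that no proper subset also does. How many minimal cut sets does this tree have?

10

Backup chain inoperative [AND]: one cut set from each child combined → 1 × 1 × 1 = 1 cut set(s).
Thruster branch fails [OR]: union of children's cut sets → 2 cut set(s).
Sensor suite lost [AND]: one cut set from each child combined → 1 × 1 × 1 × 1 = 1 cut set(s).
Momentum path lost [OR]: union of children's cut sets → 4 cut set(s).
Reaction-wheel cluster down [AND]: one cut set from each child combined → 1 × 4 × 1 = 4 cut set(s).
Control loop unavailable [OR]: union of children's cut sets → 8 cut set(s).
Spacecraft attitude control lost [OR]: union of children's cut sets → 10 cut set(s).
Minimal cut sets: {Emergency thruster degraded, Propellant valve lost, Right magnetorquer degraded}; {Rate sensor stuck}; {#2 wheel driver malfunctions}; {Backup reaction wheel failed}; {Backup wheel driver 2 offline, Inboard gyro failed, North star tracker is out}; {Backup wheel driver 2 offline, IMU trips, Inboard gyro failed}; {#1 propellant valve 2 is out, Backup wheel driver 2 offline, Forward thruster 2 lost, Inboard gyro failed, Main magnetorquer 2 offline, Sun sensor lost}; {Backup wheel driver 2 offline, Inboard gyro failed, Lower rate sensor 2 failed}; {Reaction wheel 2 lost}; {South gyro 2 faulted}.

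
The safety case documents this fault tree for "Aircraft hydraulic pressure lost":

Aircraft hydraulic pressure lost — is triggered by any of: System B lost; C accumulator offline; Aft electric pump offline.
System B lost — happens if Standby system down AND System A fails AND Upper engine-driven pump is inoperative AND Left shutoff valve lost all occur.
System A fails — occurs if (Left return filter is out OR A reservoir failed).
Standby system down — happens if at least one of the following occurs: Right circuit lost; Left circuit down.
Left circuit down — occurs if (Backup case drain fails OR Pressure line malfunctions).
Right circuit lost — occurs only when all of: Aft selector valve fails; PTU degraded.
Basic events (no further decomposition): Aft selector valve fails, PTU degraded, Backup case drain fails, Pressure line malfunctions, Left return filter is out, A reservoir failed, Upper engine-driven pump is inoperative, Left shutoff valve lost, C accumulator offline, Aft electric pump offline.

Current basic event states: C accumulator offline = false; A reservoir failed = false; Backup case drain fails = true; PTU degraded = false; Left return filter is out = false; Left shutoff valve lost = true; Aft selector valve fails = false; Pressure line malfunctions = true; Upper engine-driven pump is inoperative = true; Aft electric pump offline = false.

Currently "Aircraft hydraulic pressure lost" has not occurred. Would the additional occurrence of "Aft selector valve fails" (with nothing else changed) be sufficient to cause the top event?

Counterfactual: set "Aft selector valve fails" to occurred.
Right circuit lost [AND]: Aft selector valve fails=occurs, PTU degraded=not → not all inputs occur → does not occur.
Left circuit down [OR]: Backup case drain fails=occurs, Pressure line malfunctions=occurs → at least one input occurs → occurs.
Standby system down [OR]: Right circuit lost=not, Left circuit down=occurs → at least one input occurs → occurs.
System A fails [OR]: Left return filter is out=not, A reservoir failed=not → no input occurs → does not occur.
System B lost [AND]: Standby system down=occurs, System A fails=not, Upper engine-driven pump is inoperative=occurs, Left shutoff valve lost=occurs → not all inputs occur → does not occur.
Aircraft hydraulic pressure lost [OR]: System B lost=not, C accumulator offline=not, Aft electric pump offline=not → no input occurs → does not occur.

No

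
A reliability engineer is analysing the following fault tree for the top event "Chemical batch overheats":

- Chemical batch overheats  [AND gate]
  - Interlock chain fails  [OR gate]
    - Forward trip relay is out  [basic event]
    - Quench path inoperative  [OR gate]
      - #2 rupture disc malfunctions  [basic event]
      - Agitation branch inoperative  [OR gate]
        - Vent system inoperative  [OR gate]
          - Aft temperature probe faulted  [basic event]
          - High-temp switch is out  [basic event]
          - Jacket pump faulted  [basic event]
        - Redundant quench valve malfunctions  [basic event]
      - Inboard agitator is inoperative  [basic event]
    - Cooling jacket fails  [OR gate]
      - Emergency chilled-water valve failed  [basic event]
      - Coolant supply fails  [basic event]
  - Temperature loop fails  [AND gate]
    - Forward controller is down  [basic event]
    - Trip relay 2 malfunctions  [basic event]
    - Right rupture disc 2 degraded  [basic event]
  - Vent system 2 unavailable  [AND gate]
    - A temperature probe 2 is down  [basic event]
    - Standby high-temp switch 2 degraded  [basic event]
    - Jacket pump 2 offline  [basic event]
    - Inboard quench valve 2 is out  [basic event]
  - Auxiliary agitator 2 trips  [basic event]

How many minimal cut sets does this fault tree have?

9

Vent system inoperative [OR]: union of children's cut sets → 3 cut set(s).
Agitation branch inoperative [OR]: union of children's cut sets → 4 cut set(s).
Quench path inoperative [OR]: union of children's cut sets → 6 cut set(s).
Cooling jacket fails [OR]: union of children's cut sets → 2 cut set(s).
Interlock chain fails [OR]: union of children's cut sets → 9 cut set(s).
Temperature loop fails [AND]: one cut set from each child combined → 1 × 1 × 1 = 1 cut set(s).
Vent system 2 unavailable [AND]: one cut set from each child combined → 1 × 1 × 1 × 1 = 1 cut set(s).
Chemical batch overheats [AND]: one cut set from each child combined → 9 × 1 × 1 × 1 = 9 cut set(s).
Minimal cut sets: {A temperature probe 2 is down, Auxiliary agitator 2 trips, Forward controller is down, Forward trip relay is out, Inboard quench valve 2 is out, Jacket pump 2 offline, Right rupture disc 2 degraded, Standby high-temp switch 2 degraded, Trip relay 2 malfunctions}; {#2 rupture disc malfunctions, A temperature probe 2 is down, Auxiliary agitator 2 trips, Forward controller is down, Inboard quench valve 2 is out, Jacket pump 2 offline, Right rupture disc 2 degraded, Standby high-temp switch 2 degraded, Trip relay 2 malfunctions}; {A temperature probe 2 is down, Aft temperature probe faulted, Auxiliary agitator 2 trips, Forward controller is down, Inboard quench valve 2 is out, Jacket pump 2 offline, Right rupture disc 2 degraded, Standby high-temp switch 2 degraded, Trip relay 2 malfunctions}; {A temperature probe 2 is down, Auxiliary agitator 2 trips, Forward controller is down, High-temp switch is out, Inboard quench valve 2 is out, Jacket pump 2 offline, Right rupture disc 2 degraded, Standby high-temp switch 2 degraded, Trip relay 2 malfunctions}; {A temperature probe 2 is down, Auxiliary agitator 2 trips, Forward controller is down, Inboard quench valve 2 is out, Jacket pump 2 offline, Jacket pump faulted, Right rupture disc 2 degraded, Standby high-temp switch 2 degraded, Trip relay 2 malfunctions}; {A temperature probe 2 is down, Auxiliary agitator 2 trips, Forward controller is down, Inboard quench valve 2 is out, Jacket pump 2 offline, Redundant quench valve malfunctions, Right rupture disc 2 degraded, Standby high-temp switch 2 degraded, Trip relay 2 malfunctions}; {A temperature probe 2 is down, Auxiliary agitator 2 trips, Forward controller is down, Inboard agitator is inoperative, Inboard quench valve 2 is out, Jacket pump 2 offline, Right rupture disc 2 degraded, Standby high-temp switch 2 degraded, Trip relay 2 malfunctions}; {A temperature probe 2 is down, Auxiliary agitator 2 trips, Emergency chilled-water valve failed, Forward controller is down, Inboard quench valve 2 is out, Jacket pump 2 offline, Right rupture disc 2 degraded, Standby high-temp switch 2 degraded, Trip relay 2 malfunctions}; {A temperature probe 2 is down, Auxiliary agitator 2 trips, Coolant supply fails, Forward controller is down, Inboard quench valve 2 is out, Jacket pump 2 offline, Right rupture disc 2 degraded, Standby high-temp switch 2 degraded, Trip relay 2 malfunctions}.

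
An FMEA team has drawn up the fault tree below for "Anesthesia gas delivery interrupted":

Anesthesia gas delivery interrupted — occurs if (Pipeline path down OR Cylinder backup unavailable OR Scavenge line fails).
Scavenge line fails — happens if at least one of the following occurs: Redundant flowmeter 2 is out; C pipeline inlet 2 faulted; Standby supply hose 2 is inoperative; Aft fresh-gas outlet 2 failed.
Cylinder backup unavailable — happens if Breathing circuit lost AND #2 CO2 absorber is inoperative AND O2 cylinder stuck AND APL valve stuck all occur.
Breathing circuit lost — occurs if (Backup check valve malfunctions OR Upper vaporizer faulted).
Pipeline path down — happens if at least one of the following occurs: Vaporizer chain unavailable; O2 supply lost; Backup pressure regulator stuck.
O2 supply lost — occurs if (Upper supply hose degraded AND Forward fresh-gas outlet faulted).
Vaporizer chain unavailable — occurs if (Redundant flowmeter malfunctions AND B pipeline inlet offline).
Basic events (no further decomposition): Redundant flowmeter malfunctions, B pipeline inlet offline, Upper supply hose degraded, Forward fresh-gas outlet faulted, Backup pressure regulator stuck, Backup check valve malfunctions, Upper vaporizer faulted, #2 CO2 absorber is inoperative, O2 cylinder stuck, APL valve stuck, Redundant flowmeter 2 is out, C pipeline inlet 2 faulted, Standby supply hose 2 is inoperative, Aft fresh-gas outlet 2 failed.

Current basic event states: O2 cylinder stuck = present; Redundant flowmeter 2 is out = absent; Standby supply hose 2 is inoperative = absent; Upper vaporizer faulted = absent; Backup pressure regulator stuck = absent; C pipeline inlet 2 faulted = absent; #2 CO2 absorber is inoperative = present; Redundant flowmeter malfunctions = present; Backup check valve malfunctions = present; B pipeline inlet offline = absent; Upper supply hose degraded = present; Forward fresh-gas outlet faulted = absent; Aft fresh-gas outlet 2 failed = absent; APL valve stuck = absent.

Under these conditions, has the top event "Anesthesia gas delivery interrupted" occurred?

No

Vaporizer chain unavailable [AND]: Redundant flowmeter malfunctions=occurs, B pipeline inlet offline=not → not all inputs occur → does not occur.
O2 supply lost [AND]: Upper supply hose degraded=occurs, Forward fresh-gas outlet faulted=not → not all inputs occur → does not occur.
Pipeline path down [OR]: Vaporizer chain unavailable=not, O2 supply lost=not, Backup pressure regulator stuck=not → no input occurs → does not occur.
Breathing circuit lost [OR]: Backup check valve malfunctions=occurs, Upper vaporizer faulted=not → at least one input occurs → occurs.
Cylinder backup unavailable [AND]: Breathing circuit lost=occurs, #2 CO2 absorber is inoperative=occurs, O2 cylinder stuck=occurs, APL valve stuck=not → not all inputs occur → does not occur.
Scavenge line fails [OR]: Redundant flowmeter 2 is out=not, C pipeline inlet 2 faulted=not, Standby supply hose 2 is inoperative=not, Aft fresh-gas outlet 2 failed=not → no input occurs → does not occur.
Anesthesia gas delivery interrupted [OR]: Pipeline path down=not, Cylinder backup unavailable=not, Scavenge line fails=not → no input occurs → does not occur.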